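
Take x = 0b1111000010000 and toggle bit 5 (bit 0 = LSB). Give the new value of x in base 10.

x = 1111000010000
bit 5 is currently 0; toggle it via x ^ (1 << 5) = x ^ 32
→ 1111000110000 = 7728

7728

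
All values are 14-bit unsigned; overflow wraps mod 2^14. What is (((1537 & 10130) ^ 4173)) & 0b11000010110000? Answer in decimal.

1537 = 00011000000001
10130 = 10011110010010
→ & → 00011000000000 = 1536
4173 = 01000001001101
→ ^ → 01011001001101 = 5709
0b11000010110000 = 11000010110000
→ & → 01000000000000 = 4096

4096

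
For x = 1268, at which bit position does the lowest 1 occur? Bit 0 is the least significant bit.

1268 = 10011110100
Trailing zeros: 2, so the lowest set bit is bit 2 (value 4).

2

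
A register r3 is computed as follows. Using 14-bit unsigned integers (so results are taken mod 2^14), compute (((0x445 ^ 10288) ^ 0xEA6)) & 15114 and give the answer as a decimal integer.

8706

0x445 = 00010001000101
10288 = 10100000110000
→ ^ → 10110001110101 = 11381
0xEA6 = 00111010100110
→ ^ → 10001011010011 = 8915
15114 = 11101100001010
→ & → 10001000000010 = 8706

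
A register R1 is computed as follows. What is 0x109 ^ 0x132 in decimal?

59

0x109 = 100001001
0x132 = 100110010
XOR → 000111011 = 59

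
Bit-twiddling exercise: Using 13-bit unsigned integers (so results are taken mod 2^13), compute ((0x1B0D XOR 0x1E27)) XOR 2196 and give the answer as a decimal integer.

3518

0x1B0D = 1101100001101
0x1E27 = 1111000100111
→ XOR → 0010100101010 = 1322
2196 = 0100010010100
→ XOR → 0110110111110 = 3518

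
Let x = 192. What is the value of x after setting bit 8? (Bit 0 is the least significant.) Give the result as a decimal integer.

x = 000011000000
bit 8 is currently 0; set it via x | (1 << 8) = x | 256
→ 000111000000 = 448

448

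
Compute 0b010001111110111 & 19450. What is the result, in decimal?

1010

a = 010001111110111
19450 = 100101111111010
AND → 000001111110010 = 1010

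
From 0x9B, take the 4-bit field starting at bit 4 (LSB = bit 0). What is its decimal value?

v = 10011011
Shift right by 4: 1001
Mask low 4 bits: 1001 = 9

9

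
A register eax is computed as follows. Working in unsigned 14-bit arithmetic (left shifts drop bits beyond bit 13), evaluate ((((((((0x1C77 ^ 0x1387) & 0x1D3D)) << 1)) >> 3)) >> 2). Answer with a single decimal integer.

211

0x1C77 = 01110001110111
0x1387 = 01001110000111
→ ^ → 00111111110000 = 4080
0x1D3D = 01110100111101
→ & → 00110100110000 = 3376
→ << 1 (mod 2^14) → 01101001100000 = 6752
→ >> 3 → 00001101001100 = 844
→ >> 2 → 00000011010011 = 211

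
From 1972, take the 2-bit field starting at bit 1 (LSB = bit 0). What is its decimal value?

2

v = 11110110100
Shift right by 1: 1111011010
Mask low 2 bits: 10 = 2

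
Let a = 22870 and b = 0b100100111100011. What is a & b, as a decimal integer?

18754

22870 = 101100101010110
b = 100100111100011
AND → 100100101000010 = 18754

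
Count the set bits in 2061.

2061 = 100000001101
Count the 1s: 1 + 1 + 1 + 1 = 4

4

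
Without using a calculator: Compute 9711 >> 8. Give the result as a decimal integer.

9711 = 10010111101111
shift right by 8 → 00000000100101 = 37
(equivalently, floor(9711 / 256))

37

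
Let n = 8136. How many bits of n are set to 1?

8136 = 1111111001000
Count the 1s: 1 + 1 + 1 + 1 + 1 + 1 + 1 + 1 = 8

8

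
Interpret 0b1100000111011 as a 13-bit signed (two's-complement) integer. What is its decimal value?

-1989

pattern = 1100000111011 (MSB is 1 ⇒ negative)
Invert: 0011111000100, add 1 → 0011111000101 = 1989, so the value is -1989.
(Equivalently: 6203 - 2^13 = 6203 - 8192 = -1989.)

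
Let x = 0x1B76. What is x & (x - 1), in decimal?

x = 1101101110110 = 7030
x - 1 = 1101101110101
AND   = 1101101110100 = 7028
(x & (x - 1) clears the lowest set bit of x.)

7028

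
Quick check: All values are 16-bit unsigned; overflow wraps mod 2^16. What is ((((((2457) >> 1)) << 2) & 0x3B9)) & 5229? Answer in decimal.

2457 = 0000100110011001
→ >> 1 → 0000010011001100 = 1228
→ << 2 (mod 2^16) → 0001001100110000 = 4912
0x3B9 = 0000001110111001
→ & → 0000001100110000 = 816
5229 = 0001010001101101
→ & → 0000000000100000 = 32

32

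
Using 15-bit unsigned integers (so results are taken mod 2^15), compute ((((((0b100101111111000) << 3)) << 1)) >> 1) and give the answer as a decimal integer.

8128

0b100101111111000 = 100101111111000
→ << 3 (mod 2^15) → 101111111000000 = 24512
→ << 1 (mod 2^15) → 011111110000000 = 16256
→ >> 1 → 001111111000000 = 8128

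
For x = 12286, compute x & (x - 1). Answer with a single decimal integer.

x = 10111111111110 = 12286
x - 1 = 10111111111101
AND   = 10111111111100 = 12284
(x & (x - 1) clears the lowest set bit of x.)

12284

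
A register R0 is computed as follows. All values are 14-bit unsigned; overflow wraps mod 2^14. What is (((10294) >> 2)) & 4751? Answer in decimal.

525

10294 = 10100000110110
→ >> 2 → 00101000001101 = 2573
4751 = 01001010001111
→ & → 00001000001101 = 525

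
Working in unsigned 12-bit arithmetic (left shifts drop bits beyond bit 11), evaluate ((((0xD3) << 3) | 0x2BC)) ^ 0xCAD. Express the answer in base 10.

2577

0xD3 = 000011010011
→ << 3 (mod 2^12) → 011010011000 = 1688
0x2BC = 001010111100
→ | → 011010111100 = 1724
0xCAD = 110010101101
→ ^ → 101000010001 = 2577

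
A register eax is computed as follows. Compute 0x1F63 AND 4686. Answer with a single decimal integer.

4674

0x1F63 = 1111101100011
4686 = 1001001001110
AND → 1001001000010 = 4674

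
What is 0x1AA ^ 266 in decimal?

160

0x1AA = 110101010
266 = 100001010
XOR → 010100000 = 160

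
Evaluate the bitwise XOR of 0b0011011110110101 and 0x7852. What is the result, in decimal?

20455

a = 011011110110101
0x7852 = 111100001010010
XOR → 100111111100111 = 20455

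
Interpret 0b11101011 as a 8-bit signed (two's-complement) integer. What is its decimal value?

pattern = 11101011 (MSB is 1 ⇒ negative)
Invert: 00010100, add 1 → 00010101 = 21, so the value is -21.
(Equivalently: 235 - 2^8 = 235 - 256 = -21.)

-21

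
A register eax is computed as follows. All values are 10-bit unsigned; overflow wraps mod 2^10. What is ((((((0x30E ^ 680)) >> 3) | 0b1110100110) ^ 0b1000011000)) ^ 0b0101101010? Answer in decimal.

196

0x30E = 1100001110
680 = 1010101000
→ ^ → 0110100110 = 422
→ >> 3 → 0000110100 = 52
0b1110100110 = 1110100110
→ | → 1110110110 = 950
0b1000011000 = 1000011000
→ ^ → 0110101110 = 430
0b0101101010 = 0101101010
→ ^ → 0011000100 = 196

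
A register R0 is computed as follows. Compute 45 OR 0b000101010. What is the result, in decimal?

47

45 = 101101
b = 101010
 OR → 101111 = 47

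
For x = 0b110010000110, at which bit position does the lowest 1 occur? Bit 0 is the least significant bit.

1

0b110010000110 = 110010000110
Trailing zeros: 1, so the lowest set bit is bit 1 (value 2).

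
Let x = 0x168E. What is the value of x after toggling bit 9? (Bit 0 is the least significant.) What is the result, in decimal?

5262

x = 1011010001110
bit 9 is currently 1; toggle it via x ^ (1 << 9) = x ^ 512
→ 1010010001110 = 5262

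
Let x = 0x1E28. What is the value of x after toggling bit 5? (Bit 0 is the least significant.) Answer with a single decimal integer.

x = 1111000101000
bit 5 is currently 1; toggle it via x ^ (1 << 5) = x ^ 32
→ 1111000001000 = 7688

7688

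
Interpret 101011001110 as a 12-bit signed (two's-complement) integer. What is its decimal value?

-1330

pattern = 101011001110 (MSB is 1 ⇒ negative)
Invert: 010100110001, add 1 → 010100110010 = 1330, so the value is -1330.
(Equivalently: 2766 - 2^12 = 2766 - 4096 = -1330.)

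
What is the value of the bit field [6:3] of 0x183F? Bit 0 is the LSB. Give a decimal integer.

7

v = 1100000111111
Shift right by 3: 1100000111
Mask low 4 bits: 0111 = 7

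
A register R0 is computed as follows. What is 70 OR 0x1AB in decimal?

70 = 001000110
0x1AB = 110101011
 OR → 111101111 = 495

495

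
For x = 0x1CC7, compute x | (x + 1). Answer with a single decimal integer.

7375

x = 1110011000111 = 7367
x + 1 = 1110011001000
OR    = 1110011001111 = 7375
(x | (x + 1) sets the lowest cleared bit.)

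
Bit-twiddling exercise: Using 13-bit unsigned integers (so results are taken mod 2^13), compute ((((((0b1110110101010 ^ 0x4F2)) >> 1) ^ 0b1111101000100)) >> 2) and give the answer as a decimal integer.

1274

0b1110110101010 = 1110110101010
0x4F2 = 0010011110010
→ ^ → 1100101011000 = 6488
→ >> 1 → 0110010101100 = 3244
0b1111101000100 = 1111101000100
→ ^ → 1001111101000 = 5096
→ >> 2 → 0010011111010 = 1274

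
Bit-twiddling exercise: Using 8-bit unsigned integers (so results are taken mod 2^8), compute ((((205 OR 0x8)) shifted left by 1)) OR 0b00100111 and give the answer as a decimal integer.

191

205 = 11001101
0x8 = 00001000
→ OR → 11001101 = 205
→ shifted left by 1 (mod 2^8) → 10011010 = 154
0b00100111 = 00100111
→ OR → 10111111 = 191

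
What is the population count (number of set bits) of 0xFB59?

0xFB59 = 1111101101011001
Count the 1s: 1 + 1 + 1 + 1 + 1 + 1 + 1 + 1 + 1 + 1 + 1 = 11

11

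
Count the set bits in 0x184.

0x184 = 110000100
Count the 1s: 1 + 1 + 1 = 3

3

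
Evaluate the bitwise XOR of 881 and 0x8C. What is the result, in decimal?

881 = 1101110001
0x8C = 0010001100
XOR → 1111111101 = 1021

1021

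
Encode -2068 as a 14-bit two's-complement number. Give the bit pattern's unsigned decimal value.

2068 in 14 bits: 00100000010100
Invert: 11011111101011
Add 1:  11011111101100 = 14316
(Check: 2^14 - 2068 = 16384 - 2068 = 14316.)

14316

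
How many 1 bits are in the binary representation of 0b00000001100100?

3

n = 1100100
Count the 1s: 1 + 1 + 1 = 3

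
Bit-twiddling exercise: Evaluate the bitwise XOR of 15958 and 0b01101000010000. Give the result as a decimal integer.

9286

15958 = 11111001010110
b = 01101000010000
XOR → 10010001000110 = 9286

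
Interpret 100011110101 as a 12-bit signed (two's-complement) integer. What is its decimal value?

-1803

pattern = 100011110101 (MSB is 1 ⇒ negative)
Invert: 011100001010, add 1 → 011100001011 = 1803, so the value is -1803.
(Equivalently: 2293 - 2^12 = 2293 - 4096 = -1803.)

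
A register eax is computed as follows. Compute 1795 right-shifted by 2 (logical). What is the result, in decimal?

448

1795 = 11100000011
shift right by 2 → 00111000000 = 448
(equivalently, floor(1795 / 4))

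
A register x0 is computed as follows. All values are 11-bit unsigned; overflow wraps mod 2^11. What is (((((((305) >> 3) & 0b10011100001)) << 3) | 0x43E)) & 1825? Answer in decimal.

1312

305 = 00100110001
→ >> 3 → 00000100110 = 38
0b10011100001 = 10011100001
→ & → 00000100000 = 32
→ << 3 (mod 2^11) → 00100000000 = 256
0x43E = 10000111110
→ | → 10100111110 = 1342
1825 = 11100100001
→ & → 10100100000 = 1312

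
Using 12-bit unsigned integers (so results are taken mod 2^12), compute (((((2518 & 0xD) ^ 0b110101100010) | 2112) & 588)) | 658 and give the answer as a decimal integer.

726

2518 = 100111010110
0xD = 000000001101
→ & → 000000000100 = 4
0b110101100010 = 110101100010
→ ^ → 110101100110 = 3430
2112 = 100001000000
→ | → 110101100110 = 3430
588 = 001001001100
→ & → 000001000100 = 68
658 = 001010010010
→ | → 001011010110 = 726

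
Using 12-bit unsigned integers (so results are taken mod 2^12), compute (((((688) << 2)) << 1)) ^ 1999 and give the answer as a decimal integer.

591

688 = 001010110000
→ << 2 (mod 2^12) → 101011000000 = 2752
→ << 1 (mod 2^12) → 010110000000 = 1408
1999 = 011111001111
→ ^ → 001001001111 = 591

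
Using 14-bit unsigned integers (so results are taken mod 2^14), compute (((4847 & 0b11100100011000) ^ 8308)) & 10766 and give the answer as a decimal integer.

8204

4847 = 01001011101111
0b11100100011000 = 11100100011000
→ & → 01000000001000 = 4104
8308 = 10000001110100
→ ^ → 11000001111100 = 12412
10766 = 10101000001110
→ & → 10000000001100 = 8204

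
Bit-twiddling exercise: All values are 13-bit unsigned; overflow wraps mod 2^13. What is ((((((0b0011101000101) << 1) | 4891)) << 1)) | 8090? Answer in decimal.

8126

0b0011101000101 = 0011101000101
→ << 1 (mod 2^13) → 0111010001010 = 3722
4891 = 1001100011011
→ | → 1111110011011 = 8091
→ << 1 (mod 2^13) → 1111100110110 = 7990
8090 = 1111110011010
→ | → 1111110111110 = 8126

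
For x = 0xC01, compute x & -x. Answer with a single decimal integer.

x = 110000000001 = 3073
-x (two's complement) = …001111111111
AND   = 000000000001 = 1
(x & -x isolates the lowest set bit of x.)

1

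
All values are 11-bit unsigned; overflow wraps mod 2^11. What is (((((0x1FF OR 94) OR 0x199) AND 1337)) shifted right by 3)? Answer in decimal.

0x1FF = 00111111111
94 = 00001011110
→ OR → 00111111111 = 511
0x199 = 00110011001
→ OR → 00111111111 = 511
1337 = 10100111001
→ AND → 00100111001 = 313
→ shifted right by 3 → 00000100111 = 39

39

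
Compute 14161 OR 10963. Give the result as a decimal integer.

14161 = 11011101010001
10963 = 10101011010011
 OR → 11111111010011 = 16339

16339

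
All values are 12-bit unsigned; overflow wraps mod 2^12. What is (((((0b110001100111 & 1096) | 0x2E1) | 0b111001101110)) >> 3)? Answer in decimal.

477

0b110001100111 = 110001100111
1096 = 010001001000
→ & → 010001000000 = 1088
0x2E1 = 001011100001
→ | → 011011100001 = 1761
0b111001101110 = 111001101110
→ | → 111011101111 = 3823
→ >> 3 → 000111011101 = 477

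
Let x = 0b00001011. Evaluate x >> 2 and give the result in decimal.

x = 1011
shift right by 2 → 0010 = 2
(equivalently, floor(11 / 4))

2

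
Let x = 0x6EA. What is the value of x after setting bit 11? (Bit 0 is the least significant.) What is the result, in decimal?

3818

x = 00011011101010
bit 11 is currently 0; set it via x | (1 << 11) = x | 2048
→ 00111011101010 = 3818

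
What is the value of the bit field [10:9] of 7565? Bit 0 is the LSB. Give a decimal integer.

2

v = 1110110001101
Shift right by 9: 1110
Mask low 2 bits: 10 = 2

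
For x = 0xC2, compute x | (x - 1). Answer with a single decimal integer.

195

x = 11000010 = 194
x - 1 = 11000001
OR    = 11000011 = 195
(x | (x - 1) sets all bits below the lowest set bit.)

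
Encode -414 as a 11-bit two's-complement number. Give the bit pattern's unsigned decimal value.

414 in 11 bits: 00110011110
Invert: 11001100001
Add 1:  11001100010 = 1634
(Check: 2^11 - 414 = 2048 - 414 = 1634.)

1634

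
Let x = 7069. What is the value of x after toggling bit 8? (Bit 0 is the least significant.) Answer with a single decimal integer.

x = 01101110011101
bit 8 is currently 1; toggle it via x ^ (1 << 8) = x ^ 256
→ 01101010011101 = 6813

6813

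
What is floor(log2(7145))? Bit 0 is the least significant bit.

12

7145 = 1101111101001
The topmost 1 is at position 12 (since 2^12 = 4096 ≤ 7145 < 8192).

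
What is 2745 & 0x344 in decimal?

2745 = 101010111001
0x344 = 001101000100
AND → 001000000000 = 512

512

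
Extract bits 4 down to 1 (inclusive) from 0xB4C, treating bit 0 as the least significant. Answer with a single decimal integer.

6

v = 0101101001100
Shift right by 1: 010110100110
Mask low 4 bits: 0110 = 6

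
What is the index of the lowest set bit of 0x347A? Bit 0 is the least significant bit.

1

0x347A = 11010001111010
Trailing zeros: 1, so the lowest set bit is bit 1 (value 2).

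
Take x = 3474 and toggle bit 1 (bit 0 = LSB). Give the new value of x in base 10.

3472

x = 110110010010
bit 1 is currently 1; toggle it via x ^ (1 << 1) = x ^ 2
→ 110110010000 = 3472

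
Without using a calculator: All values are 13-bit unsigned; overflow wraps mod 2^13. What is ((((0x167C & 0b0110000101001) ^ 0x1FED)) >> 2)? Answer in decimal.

0x167C = 1011001111100
0b0110000101001 = 0110000101001
→ & → 0010000101000 = 1064
0x1FED = 1111111101101
→ ^ → 1101111000101 = 7109
→ >> 2 → 0011011110001 = 1777

1777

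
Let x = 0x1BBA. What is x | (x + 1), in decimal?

x = 1101110111010 = 7098
x + 1 = 1101110111011
OR    = 1101110111011 = 7099
(x | (x + 1) sets the lowest cleared bit.)

7099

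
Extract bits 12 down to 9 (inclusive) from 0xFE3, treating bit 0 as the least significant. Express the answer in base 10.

7

v = 00111111100011
Shift right by 9: 00111
Mask low 4 bits: 0111 = 7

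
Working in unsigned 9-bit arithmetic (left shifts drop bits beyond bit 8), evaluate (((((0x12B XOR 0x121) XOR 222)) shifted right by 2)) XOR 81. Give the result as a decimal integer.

100

0x12B = 100101011
0x121 = 100100001
→ XOR → 000001010 = 10
222 = 011011110
→ XOR → 011010100 = 212
→ shifted right by 2 → 000110101 = 53
81 = 001010001
→ XOR → 001100100 = 100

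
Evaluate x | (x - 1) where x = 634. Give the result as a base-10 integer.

635

x = 1001111010 = 634
x - 1 = 1001111001
OR    = 1001111011 = 635
(x | (x - 1) sets all bits below the lowest set bit.)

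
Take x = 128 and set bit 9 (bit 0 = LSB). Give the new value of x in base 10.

x = 0010000000
bit 9 is currently 0; set it via x | (1 << 9) = x | 512
→ 1010000000 = 640

640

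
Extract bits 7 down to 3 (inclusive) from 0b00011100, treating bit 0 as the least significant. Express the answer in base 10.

3

v = 00011100
Shift right by 3: 00011
Mask low 5 bits: 00011 = 3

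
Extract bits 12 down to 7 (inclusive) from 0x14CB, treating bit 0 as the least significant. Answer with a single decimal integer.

41

v = 1010011001011
Shift right by 7: 101001
Mask low 6 bits: 101001 = 41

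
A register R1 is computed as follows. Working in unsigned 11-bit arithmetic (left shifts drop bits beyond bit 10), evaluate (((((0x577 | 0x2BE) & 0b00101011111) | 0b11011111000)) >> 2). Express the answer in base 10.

0x577 = 10101110111
0x2BE = 01010111110
→ | → 11111111111 = 2047
0b00101011111 = 00101011111
→ & → 00101011111 = 351
0b11011111000 = 11011111000
→ | → 11111111111 = 2047
→ >> 2 → 00111111111 = 511

511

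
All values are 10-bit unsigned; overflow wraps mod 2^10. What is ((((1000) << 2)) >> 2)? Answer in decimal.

1000 = 1111101000
→ << 2 (mod 2^10) → 1110100000 = 928
→ >> 2 → 0011101000 = 232

232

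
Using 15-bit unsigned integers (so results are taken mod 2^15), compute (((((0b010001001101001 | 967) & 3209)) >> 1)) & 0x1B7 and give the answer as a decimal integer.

0b010001001101001 = 010001001101001
967 = 000001111000111
→ | → 010001111101111 = 9199
3209 = 000110010001001
→ & → 000000010001001 = 137
→ >> 1 → 000000001000100 = 68
0x1B7 = 000000110110111
→ & → 000000000000100 = 4

4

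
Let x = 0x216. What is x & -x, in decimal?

2

x = 1000010110 = 534
-x (two's complement) = …0111101010
AND   = 0000000010 = 2
(x & -x isolates the lowest set bit of x.)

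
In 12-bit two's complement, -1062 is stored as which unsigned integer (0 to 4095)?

1062 in 12 bits: 010000100110
Invert: 101111011001
Add 1:  101111011010 = 3034
(Check: 2^12 - 1062 = 4096 - 1062 = 3034.)

3034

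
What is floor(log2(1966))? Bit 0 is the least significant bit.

1966 = 11110101110
The topmost 1 is at position 10 (since 2^10 = 1024 ≤ 1966 < 2048).

10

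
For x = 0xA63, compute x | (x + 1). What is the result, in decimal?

x = 101001100011 = 2659
x + 1 = 101001100100
OR    = 101001100111 = 2663
(x | (x + 1) sets the lowest cleared bit.)

2663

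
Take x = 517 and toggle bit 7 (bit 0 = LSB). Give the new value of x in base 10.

x = 1000000101
bit 7 is currently 0; toggle it via x ^ (1 << 7) = x ^ 128
→ 1010000101 = 645

645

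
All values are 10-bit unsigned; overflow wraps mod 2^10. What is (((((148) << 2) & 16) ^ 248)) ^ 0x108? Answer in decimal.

148 = 0010010100
→ << 2 (mod 2^10) → 1001010000 = 592
16 = 0000010000
→ & → 0000010000 = 16
248 = 0011111000
→ ^ → 0011101000 = 232
0x108 = 0100001000
→ ^ → 0111100000 = 480

480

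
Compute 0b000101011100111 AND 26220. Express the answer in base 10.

612

a = 000101011100111
26220 = 110011001101100
AND → 000001001100100 = 612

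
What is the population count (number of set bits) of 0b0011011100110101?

9

n = 11011100110101
Count the 1s: 1 + 1 + 1 + 1 + 1 + 1 + 1 + 1 + 1 = 9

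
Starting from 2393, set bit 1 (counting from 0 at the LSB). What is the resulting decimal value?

2395

x = 100101011001
bit 1 is currently 0; set it via x | (1 << 1) = x | 2
→ 100101011011 = 2395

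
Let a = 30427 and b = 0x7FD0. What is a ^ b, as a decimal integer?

30427 = 111011011011011
0x7FD0 = 111111111010000
XOR → 000100100001011 = 2315

2315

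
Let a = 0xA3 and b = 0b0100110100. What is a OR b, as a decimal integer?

0xA3 = 010100011
b = 100110100
 OR → 110110111 = 439

439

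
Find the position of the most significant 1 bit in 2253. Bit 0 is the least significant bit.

2253 = 100011001101
The topmost 1 is at position 11 (since 2^11 = 2048 ≤ 2253 < 4096).

11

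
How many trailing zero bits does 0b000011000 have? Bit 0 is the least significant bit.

0b000011000 = 11000
Trailing zeros: 3, so the lowest set bit is bit 3 (value 8).

3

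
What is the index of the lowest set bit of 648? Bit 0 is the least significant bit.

648 = 1010001000
Trailing zeros: 3, so the lowest set bit is bit 3 (value 8).

3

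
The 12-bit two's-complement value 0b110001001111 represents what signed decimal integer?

-945

pattern = 110001001111 (MSB is 1 ⇒ negative)
Invert: 001110110000, add 1 → 001110110001 = 945, so the value is -945.
(Equivalently: 3151 - 2^12 = 3151 - 4096 = -945.)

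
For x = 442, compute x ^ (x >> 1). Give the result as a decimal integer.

359

x = 110111010 = 442
x>>1 = 011011101
XOR  = 101100111 = 359
(x ^ (x >> 1) gives the standard binary-reflected Gray code of x.)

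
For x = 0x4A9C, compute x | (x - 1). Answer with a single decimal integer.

19103

x = 100101010011100 = 19100
x - 1 = 100101010011011
OR    = 100101010011111 = 19103
(x | (x - 1) sets all bits below the lowest set bit.)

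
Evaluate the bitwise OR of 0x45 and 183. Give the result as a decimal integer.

0x45 = 01000101
183 = 10110111
 OR → 11110111 = 247

247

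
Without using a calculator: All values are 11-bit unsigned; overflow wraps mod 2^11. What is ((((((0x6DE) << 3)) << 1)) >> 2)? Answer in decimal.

0x6DE = 11011011110
→ << 3 (mod 2^11) → 11011110000 = 1776
→ << 1 (mod 2^11) → 10111100000 = 1504
→ >> 2 → 00101111000 = 376

376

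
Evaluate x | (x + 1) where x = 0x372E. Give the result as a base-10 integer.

x = 11011100101110 = 14126
x + 1 = 11011100101111
OR    = 11011100101111 = 14127
(x | (x + 1) sets the lowest cleared bit.)

14127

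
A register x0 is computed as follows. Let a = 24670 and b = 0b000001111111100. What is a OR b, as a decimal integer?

24670 = 110000001011110
b = 000001111111100
 OR → 110001111111110 = 25598

25598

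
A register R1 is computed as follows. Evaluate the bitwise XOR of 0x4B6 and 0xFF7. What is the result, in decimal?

2881

0x4B6 = 010010110110
0xFF7 = 111111110111
XOR → 101101000001 = 2881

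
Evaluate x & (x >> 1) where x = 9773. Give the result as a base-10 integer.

x = 10011000101101 = 9773
x>>1 = 01001100010110
AND  = 00001000000100 = 516
(x & (x >> 1) has a 1 wherever x has two consecutive 1 bits.)

516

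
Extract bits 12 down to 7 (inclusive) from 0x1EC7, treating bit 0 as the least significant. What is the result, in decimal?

61

v = 1111011000111
Shift right by 7: 111101
Mask low 6 bits: 111101 = 61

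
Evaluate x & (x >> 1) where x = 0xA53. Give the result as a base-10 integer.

1

x = 101001010011 = 2643
x>>1 = 010100101001
AND  = 000000000001 = 1
(x & (x >> 1) has a 1 wherever x has two consecutive 1 bits.)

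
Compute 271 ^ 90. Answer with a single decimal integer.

271 = 100001111
90 = 001011010
XOR → 101010101 = 341

341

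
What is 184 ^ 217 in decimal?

97

184 = 10111000
217 = 11011001
XOR → 01100001 = 97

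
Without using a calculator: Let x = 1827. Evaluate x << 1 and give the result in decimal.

3654

1827 = 011100100011
shift left by 1 → 111001000110 = 3654
(equivalently, 1827 × 2^1 = 1827 × 2)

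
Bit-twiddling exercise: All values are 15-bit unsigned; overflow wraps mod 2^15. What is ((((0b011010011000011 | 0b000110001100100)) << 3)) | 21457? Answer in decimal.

30713

0b011010011000011 = 011010011000011
0b000110001100100 = 000110001100100
→ | → 011110011100111 = 15591
→ << 3 (mod 2^15) → 110011100111000 = 26424
21457 = 101001111010001
→ | → 111011111111001 = 30713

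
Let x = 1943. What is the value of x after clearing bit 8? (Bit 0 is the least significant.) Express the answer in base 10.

x = 011110010111
bit 8 is currently 1; clear it via x & ~(1 << 8) = x & ~256
→ 011010010111 = 1687

1687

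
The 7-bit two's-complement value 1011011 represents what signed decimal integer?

pattern = 1011011 (MSB is 1 ⇒ negative)
Invert: 0100100, add 1 → 0100101 = 37, so the value is -37.
(Equivalently: 91 - 2^7 = 91 - 128 = -37.)

-37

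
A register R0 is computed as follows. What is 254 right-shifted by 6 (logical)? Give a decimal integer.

254 = 11111110
shift right by 6 → 00000011 = 3
(equivalently, floor(254 / 64))

3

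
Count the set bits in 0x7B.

6

0x7B = 1111011
Count the 1s: 1 + 1 + 1 + 1 + 1 + 1 = 6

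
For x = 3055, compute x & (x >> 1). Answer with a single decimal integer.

487

x = 101111101111 = 3055
x>>1 = 010111110111
AND  = 000111100111 = 487
(x & (x >> 1) has a 1 wherever x has two consecutive 1 bits.)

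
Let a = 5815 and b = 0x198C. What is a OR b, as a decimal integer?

5815 = 1011010110111
0x198C = 1100110001100
 OR → 1111110111111 = 8127

8127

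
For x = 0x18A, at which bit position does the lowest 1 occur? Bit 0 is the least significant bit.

0x18A = 110001010
Trailing zeros: 1, so the lowest set bit is bit 1 (value 2).

1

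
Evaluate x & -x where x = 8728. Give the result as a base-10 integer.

8

x = 10001000011000 = 8728
-x (two's complement) = …01110111101000
AND   = 00000000001000 = 8
(x & -x isolates the lowest set bit of x.)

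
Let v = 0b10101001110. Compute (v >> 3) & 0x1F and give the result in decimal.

9

v = 10101001110
Shift right by 3: 10101001
Mask low 5 bits: 01001 = 9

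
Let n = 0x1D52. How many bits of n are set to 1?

7

0x1D52 = 1110101010010
Count the 1s: 1 + 1 + 1 + 1 + 1 + 1 + 1 = 7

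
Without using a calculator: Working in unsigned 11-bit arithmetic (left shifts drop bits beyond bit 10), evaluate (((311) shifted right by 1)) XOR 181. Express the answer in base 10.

46

311 = 00100110111
→ shifted right by 1 → 00010011011 = 155
181 = 00010110101
→ XOR → 00000101110 = 46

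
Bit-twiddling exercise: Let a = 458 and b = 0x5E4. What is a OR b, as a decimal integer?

458 = 00111001010
0x5E4 = 10111100100
 OR → 10111101110 = 1518

1518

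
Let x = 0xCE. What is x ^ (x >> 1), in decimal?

x = 11001110 = 206
x>>1 = 01100111
XOR  = 10101001 = 169
(x ^ (x >> 1) gives the standard binary-reflected Gray code of x.)

169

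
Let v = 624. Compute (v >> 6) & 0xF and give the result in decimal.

9

v = 0001001110000
Shift right by 6: 0001001
Mask low 4 bits: 1001 = 9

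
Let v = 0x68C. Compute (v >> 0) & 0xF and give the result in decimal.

v = 11010001100
Shift right by 0: 11010001100
Mask low 4 bits: 1100 = 12

12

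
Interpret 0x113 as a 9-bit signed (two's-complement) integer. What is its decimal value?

pattern = 100010011 (MSB is 1 ⇒ negative)
Invert: 011101100, add 1 → 011101101 = 237, so the value is -237.
(Equivalently: 275 - 2^9 = 275 - 512 = -237.)

-237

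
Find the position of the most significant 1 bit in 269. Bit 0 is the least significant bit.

269 = 100001101
The topmost 1 is at position 8 (since 2^8 = 256 ≤ 269 < 512).

8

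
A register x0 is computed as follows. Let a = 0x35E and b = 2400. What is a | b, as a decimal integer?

0x35E = 001101011110
2400 = 100101100000
 OR → 101101111110 = 2942

2942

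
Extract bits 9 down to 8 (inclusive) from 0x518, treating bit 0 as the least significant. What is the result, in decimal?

1

v = 10100011000
Shift right by 8: 101
Mask low 2 bits: 01 = 1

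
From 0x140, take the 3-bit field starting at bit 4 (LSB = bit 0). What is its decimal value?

4

v = 101000000
Shift right by 4: 10100
Mask low 3 bits: 100 = 4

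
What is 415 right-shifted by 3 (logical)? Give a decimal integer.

415 = 110011111
shift right by 3 → 000110011 = 51
(equivalently, floor(415 / 8))

51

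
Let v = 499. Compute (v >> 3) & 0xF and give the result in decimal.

v = 0111110011
Shift right by 3: 0111110
Mask low 4 bits: 1110 = 14

14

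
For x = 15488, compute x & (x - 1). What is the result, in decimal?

x = 11110010000000 = 15488
x - 1 = 11110001111111
AND   = 11110000000000 = 15360
(x & (x - 1) clears the lowest set bit of x.)

15360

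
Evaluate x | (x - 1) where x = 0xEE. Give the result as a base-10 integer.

239

x = 11101110 = 238
x - 1 = 11101101
OR    = 11101111 = 239
(x | (x - 1) sets all bits below the lowest set bit.)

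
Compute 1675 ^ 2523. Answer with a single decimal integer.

1675 = 011010001011
2523 = 100111011011
XOR → 111101010000 = 3920

3920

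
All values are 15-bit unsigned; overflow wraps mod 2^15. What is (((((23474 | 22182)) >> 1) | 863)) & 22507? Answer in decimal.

23474 = 101101110110010
22182 = 101011010100110
→ | → 101111110110110 = 24502
→ >> 1 → 010111111011011 = 12251
863 = 000001101011111
→ | → 010111111011111 = 12255
22507 = 101011111101011
→ & → 000011111001011 = 1995

1995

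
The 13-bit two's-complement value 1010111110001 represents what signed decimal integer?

pattern = 1010111110001 (MSB is 1 ⇒ negative)
Invert: 0101000001110, add 1 → 0101000001111 = 2575, so the value is -2575.
(Equivalently: 5617 - 2^13 = 5617 - 8192 = -2575.)

-2575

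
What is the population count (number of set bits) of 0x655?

0x655 = 11001010101
Count the 1s: 1 + 1 + 1 + 1 + 1 + 1 = 6

6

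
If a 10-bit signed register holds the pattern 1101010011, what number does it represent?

pattern = 1101010011 (MSB is 1 ⇒ negative)
Invert: 0010101100, add 1 → 0010101101 = 173, so the value is -173.
(Equivalently: 851 - 2^10 = 851 - 1024 = -173.)

-173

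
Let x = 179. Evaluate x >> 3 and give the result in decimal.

22

179 = 10110011
shift right by 3 → 00010110 = 22
(equivalently, floor(179 / 8))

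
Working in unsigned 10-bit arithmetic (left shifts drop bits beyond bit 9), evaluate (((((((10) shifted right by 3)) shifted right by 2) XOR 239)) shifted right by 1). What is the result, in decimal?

119

10 = 0000001010
→ shifted right by 3 → 0000000001 = 1
→ shifted right by 2 → 0000000000 = 0
239 = 0011101111
→ XOR → 0011101111 = 239
→ shifted right by 1 → 0001110111 = 119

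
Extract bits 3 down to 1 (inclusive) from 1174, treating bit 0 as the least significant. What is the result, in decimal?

3

v = 10010010110
Shift right by 1: 1001001011
Mask low 3 bits: 011 = 3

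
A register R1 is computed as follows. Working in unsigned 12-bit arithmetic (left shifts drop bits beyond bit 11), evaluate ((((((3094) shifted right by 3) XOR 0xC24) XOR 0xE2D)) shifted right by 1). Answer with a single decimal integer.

453

3094 = 110000010110
→ shifted right by 3 → 000110000010 = 386
0xC24 = 110000100100
→ XOR → 110110100110 = 3494
0xE2D = 111000101101
→ XOR → 001110001011 = 907
→ shifted right by 1 → 000111000101 = 453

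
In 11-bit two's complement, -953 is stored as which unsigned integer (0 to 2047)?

1095

953 in 11 bits: 01110111001
Invert: 10001000110
Add 1:  10001000111 = 1095
(Check: 2^11 - 953 = 2048 - 953 = 1095.)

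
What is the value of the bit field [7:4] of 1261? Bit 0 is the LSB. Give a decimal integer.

v = 010011101101
Shift right by 4: 01001110
Mask low 4 bits: 1110 = 14

14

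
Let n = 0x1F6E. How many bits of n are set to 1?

10

0x1F6E = 1111101101110
Count the 1s: 1 + 1 + 1 + 1 + 1 + 1 + 1 + 1 + 1 + 1 = 10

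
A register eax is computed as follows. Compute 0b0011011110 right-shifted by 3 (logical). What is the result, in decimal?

x = 11011110
shift right by 3 → 00011011 = 27
(equivalently, floor(222 / 8))

27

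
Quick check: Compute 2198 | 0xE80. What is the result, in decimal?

2198 = 100010010110
0xE80 = 111010000000
 OR → 111010010110 = 3734

3734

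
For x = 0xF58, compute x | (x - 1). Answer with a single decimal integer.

3935

x = 111101011000 = 3928
x - 1 = 111101010111
OR    = 111101011111 = 3935
(x | (x - 1) sets all bits below the lowest set bit.)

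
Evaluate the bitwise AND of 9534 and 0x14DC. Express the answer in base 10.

9534 = 10010100111110
0x14DC = 01010011011100
AND → 00010000011100 = 1052

1052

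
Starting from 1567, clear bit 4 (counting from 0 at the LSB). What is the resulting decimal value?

x = 0011000011111
bit 4 is currently 1; clear it via x & ~(1 << 4) = x & ~16
→ 0011000001111 = 1551

1551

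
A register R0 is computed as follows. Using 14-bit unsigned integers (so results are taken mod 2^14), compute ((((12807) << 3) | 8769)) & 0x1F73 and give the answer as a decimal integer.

4721

12807 = 11001000000111
→ << 3 (mod 2^14) → 01000000111000 = 4152
8769 = 10001001000001
→ | → 11001001111001 = 12921
0x1F73 = 01111101110011
→ & → 01001001110001 = 4721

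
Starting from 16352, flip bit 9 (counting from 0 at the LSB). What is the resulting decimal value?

x = 011111111100000
bit 9 is currently 1; toggle it via x ^ (1 << 9) = x ^ 512
→ 011110111100000 = 15840

15840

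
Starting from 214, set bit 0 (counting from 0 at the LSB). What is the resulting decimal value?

215

x = 000011010110
bit 0 is currently 0; set it via x | (1 << 0) = x | 1
→ 000011010111 = 215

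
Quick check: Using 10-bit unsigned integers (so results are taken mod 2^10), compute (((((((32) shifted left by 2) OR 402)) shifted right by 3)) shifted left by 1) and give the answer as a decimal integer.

32 = 0000100000
→ shifted left by 2 (mod 2^10) → 0010000000 = 128
402 = 0110010010
→ OR → 0110010010 = 402
→ shifted right by 3 → 0000110010 = 50
→ shifted left by 1 (mod 2^10) → 0001100100 = 100

100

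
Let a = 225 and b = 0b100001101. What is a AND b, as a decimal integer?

225 = 011100001
b = 100001101
AND → 000000001 = 1

1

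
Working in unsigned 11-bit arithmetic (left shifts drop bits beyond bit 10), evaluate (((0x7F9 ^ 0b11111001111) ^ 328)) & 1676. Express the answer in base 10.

0x7F9 = 11111111001
0b11111001111 = 11111001111
→ ^ → 00000110110 = 54
328 = 00101001000
→ ^ → 00101111110 = 382
1676 = 11010001100
→ & → 00000001100 = 12

12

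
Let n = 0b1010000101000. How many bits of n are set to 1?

4

n = 1010000101000
Count the 1s: 1 + 1 + 1 + 1 = 4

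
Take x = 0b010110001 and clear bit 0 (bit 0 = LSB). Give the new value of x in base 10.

176

x = 010110001
bit 0 is currently 1; clear it via x & ~(1 << 0) = x & ~1
→ 010110000 = 176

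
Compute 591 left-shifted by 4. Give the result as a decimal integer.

591 = 00001001001111
shift left by 4 → 10010011110000 = 9456
(equivalently, 591 × 2^4 = 591 × 16)

9456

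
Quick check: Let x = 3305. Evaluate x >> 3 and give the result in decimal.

3305 = 110011101001
shift right by 3 → 000110011101 = 413
(equivalently, floor(3305 / 8))

413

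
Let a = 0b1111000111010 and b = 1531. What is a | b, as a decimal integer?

8187

a = 1111000111010
1531 = 0010111111011
 OR → 1111111111011 = 8187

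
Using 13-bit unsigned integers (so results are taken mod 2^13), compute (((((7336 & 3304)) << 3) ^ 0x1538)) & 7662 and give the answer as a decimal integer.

4200

7336 = 1110010101000
3304 = 0110011101000
→ & → 0110010101000 = 3240
→ << 3 (mod 2^13) → 0010101000000 = 1344
0x1538 = 1010100111000
→ ^ → 1000001111000 = 4216
7662 = 1110111101110
→ & → 1000001101000 = 4200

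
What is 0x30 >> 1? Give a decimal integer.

24

0x30 = 110000
shift right by 1 → 011000 = 24
(equivalently, floor(48 / 2))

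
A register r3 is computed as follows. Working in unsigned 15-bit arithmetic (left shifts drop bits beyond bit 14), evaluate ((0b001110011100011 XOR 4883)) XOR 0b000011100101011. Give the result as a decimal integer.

2267

0b001110011100011 = 001110011100011
4883 = 001001100010011
→ XOR → 000111111110000 = 4080
0b000011100101011 = 000011100101011
→ XOR → 000100011011011 = 2267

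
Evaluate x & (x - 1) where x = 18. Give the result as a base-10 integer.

16

x = 10010 = 18
x - 1 = 10001
AND   = 10000 = 16
(x & (x - 1) clears the lowest set bit of x.)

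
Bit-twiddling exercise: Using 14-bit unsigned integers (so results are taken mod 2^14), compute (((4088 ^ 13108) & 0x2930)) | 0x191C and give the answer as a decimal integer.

14620

4088 = 00111111111000
13108 = 11001100110100
→ ^ → 11110011001100 = 15564
0x2930 = 10100100110000
→ & → 10100000000000 = 10240
0x191C = 01100100011100
→ | → 11100100011100 = 14620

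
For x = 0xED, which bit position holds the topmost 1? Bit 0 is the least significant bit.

0xED = 11101101
The topmost 1 is at position 7 (since 2^7 = 128 ≤ 237 < 256).

7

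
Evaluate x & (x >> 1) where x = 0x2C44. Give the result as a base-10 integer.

1024

x = 10110001000100 = 11332
x>>1 = 01011000100010
AND  = 00010000000000 = 1024
(x & (x >> 1) has a 1 wherever x has two consecutive 1 bits.)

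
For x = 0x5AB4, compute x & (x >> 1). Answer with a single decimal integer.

x = 101101010110100 = 23220
x>>1 = 010110101011010
AND  = 000100000010000 = 2064
(x & (x >> 1) has a 1 wherever x has two consecutive 1 bits.)

2064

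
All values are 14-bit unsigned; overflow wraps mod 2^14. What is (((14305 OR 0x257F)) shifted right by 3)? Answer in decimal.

1791

14305 = 11011111100001
0x257F = 10010101111111
→ OR → 11011111111111 = 14335
→ shifted right by 3 → 00011011111111 = 1791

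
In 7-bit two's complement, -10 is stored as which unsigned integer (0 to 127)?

118

10 in 7 bits: 0001010
Invert: 1110101
Add 1:  1110110 = 118
(Check: 2^7 - 10 = 128 - 10 = 118.)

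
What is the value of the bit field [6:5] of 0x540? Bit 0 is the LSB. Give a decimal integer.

2

v = 10101000000
Shift right by 5: 101010
Mask low 2 bits: 10 = 2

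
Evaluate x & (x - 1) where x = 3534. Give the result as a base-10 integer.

x = 110111001110 = 3534
x - 1 = 110111001101
AND   = 110111001100 = 3532
(x & (x - 1) clears the lowest set bit of x.)

3532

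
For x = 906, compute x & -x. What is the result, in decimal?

2

x = 1110001010 = 906
-x (two's complement) = …0001110110
AND   = 0000000010 = 2
(x & -x isolates the lowest set bit of x.)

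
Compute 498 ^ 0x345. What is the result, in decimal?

695

498 = 0111110010
0x345 = 1101000101
XOR → 1010110111 = 695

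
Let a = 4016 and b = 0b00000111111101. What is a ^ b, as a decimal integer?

4016 = 111110110000
b = 000111111101
XOR → 111001001101 = 3661

3661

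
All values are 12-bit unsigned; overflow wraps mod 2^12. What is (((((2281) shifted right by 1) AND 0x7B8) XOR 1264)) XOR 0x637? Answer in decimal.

2281 = 100011101001
→ shifted right by 1 → 010001110100 = 1140
0x7B8 = 011110111000
→ AND → 010000110000 = 1072
1264 = 010011110000
→ XOR → 000011000000 = 192
0x637 = 011000110111
→ XOR → 011011110111 = 1783

1783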